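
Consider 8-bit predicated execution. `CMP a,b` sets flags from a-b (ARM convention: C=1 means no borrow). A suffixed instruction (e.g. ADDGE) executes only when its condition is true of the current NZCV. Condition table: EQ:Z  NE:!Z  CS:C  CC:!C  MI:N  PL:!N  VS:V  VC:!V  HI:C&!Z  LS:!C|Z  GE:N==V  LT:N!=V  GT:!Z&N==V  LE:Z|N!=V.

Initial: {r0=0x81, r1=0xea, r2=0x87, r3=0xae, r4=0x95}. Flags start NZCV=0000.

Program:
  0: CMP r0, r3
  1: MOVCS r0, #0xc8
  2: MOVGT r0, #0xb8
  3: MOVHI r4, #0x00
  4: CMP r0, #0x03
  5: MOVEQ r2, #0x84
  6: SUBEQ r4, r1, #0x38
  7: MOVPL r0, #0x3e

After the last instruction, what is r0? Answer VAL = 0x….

[0] flags=1000 → (cmp)
[1] flags=1000 CS?F → skip
[2] flags=1000 GT?F → skip
[3] flags=1000 HI?F → skip
[4] flags=0011 → (cmp)
[5] flags=0011 EQ?F → skip
[6] flags=0011 EQ?F → skip
[7] flags=0011 PL?T → r0=0x3e

VAL = 0x3e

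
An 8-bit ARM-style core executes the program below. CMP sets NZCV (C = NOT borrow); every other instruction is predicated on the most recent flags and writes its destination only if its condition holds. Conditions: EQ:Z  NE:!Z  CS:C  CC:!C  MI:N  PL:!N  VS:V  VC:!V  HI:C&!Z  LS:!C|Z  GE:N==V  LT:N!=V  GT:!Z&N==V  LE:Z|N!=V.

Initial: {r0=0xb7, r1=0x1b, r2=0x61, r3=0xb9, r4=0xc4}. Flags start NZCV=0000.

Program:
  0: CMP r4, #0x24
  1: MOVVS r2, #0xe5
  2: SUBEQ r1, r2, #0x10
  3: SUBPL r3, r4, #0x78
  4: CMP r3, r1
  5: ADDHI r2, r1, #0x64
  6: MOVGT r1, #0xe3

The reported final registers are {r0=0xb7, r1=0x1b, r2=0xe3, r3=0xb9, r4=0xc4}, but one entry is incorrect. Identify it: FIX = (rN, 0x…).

FIX = (r2, 0x7f)

[0] flags=1010 → (cmp)
[1] flags=1010 VS?F → skip
[2] flags=1010 EQ?F → skip
[3] flags=1010 PL?F → skip
[4] flags=1010 → (cmp)
[5] flags=1010 HI?T → r2=0x7f
[6] flags=1010 GT?F → skip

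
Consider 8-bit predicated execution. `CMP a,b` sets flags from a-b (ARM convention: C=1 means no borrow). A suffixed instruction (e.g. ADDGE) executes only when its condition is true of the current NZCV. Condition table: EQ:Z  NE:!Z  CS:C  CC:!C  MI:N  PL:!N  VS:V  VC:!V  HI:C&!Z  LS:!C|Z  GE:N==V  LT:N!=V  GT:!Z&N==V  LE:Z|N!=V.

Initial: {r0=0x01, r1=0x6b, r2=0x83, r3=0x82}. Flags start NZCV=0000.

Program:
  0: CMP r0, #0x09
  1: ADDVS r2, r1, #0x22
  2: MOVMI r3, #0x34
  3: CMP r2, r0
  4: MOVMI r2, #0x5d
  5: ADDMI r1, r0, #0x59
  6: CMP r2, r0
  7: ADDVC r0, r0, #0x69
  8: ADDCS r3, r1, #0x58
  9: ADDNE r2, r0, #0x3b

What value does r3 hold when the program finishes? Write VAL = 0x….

VAL = 0xb2

0: ✓ CMP  NZCV=1000
1: · ADDVS
2: ✓ MOVMI  r3←0x34
3: ✓ CMP  NZCV=1010
4: ✓ MOVMI  r2←0x5d
5: ✓ ADDMI  r1←0x5a
6: ✓ CMP  NZCV=0010
7: ✓ ADDVC  r0←0x6a
8: ✓ ADDCS  r3←0xb2
9: ✓ ADDNE  r2←0xa5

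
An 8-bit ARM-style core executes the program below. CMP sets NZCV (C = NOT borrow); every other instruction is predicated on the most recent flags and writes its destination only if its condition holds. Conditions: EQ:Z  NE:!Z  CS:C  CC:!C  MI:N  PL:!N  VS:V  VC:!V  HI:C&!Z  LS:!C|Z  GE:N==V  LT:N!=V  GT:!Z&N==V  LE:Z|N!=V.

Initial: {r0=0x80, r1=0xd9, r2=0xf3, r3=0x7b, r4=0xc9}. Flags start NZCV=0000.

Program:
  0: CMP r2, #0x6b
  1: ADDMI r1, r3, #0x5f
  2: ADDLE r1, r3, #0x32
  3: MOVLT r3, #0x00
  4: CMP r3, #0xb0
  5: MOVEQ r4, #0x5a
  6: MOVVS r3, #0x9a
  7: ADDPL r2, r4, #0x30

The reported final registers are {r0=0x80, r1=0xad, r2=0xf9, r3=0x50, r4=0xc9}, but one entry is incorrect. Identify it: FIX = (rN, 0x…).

FIX = (r3, 0x00)

[0] flags=1010 → (cmp)
[1] flags=1010 MI?T → r1=0xda
[2] flags=1010 LE?T → r1=0xad
[3] flags=1010 LT?T → r3=0x00
[4] flags=0000 → (cmp)
[5] flags=0000 EQ?F → skip
[6] flags=0000 VS?F → skip
[7] flags=0000 PL?T → r2=0xf9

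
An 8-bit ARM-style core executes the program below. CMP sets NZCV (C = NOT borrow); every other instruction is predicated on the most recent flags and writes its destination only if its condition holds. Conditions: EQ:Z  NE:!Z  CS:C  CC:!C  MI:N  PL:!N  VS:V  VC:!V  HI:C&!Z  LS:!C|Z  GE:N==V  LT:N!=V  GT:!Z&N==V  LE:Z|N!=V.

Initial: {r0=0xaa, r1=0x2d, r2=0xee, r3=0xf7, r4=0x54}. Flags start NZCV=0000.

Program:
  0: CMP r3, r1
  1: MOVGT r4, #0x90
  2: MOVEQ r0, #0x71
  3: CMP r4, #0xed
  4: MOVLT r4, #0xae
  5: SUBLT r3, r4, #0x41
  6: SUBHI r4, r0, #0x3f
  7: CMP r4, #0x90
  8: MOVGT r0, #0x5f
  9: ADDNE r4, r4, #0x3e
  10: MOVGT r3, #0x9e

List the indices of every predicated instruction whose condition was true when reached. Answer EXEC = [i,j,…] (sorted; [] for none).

0: ✓ CMP  NZCV=1010
1: · MOVGT
2: · MOVEQ
3: ✓ CMP  NZCV=0000
4: · MOVLT
5: · SUBLT
6: · SUBHI
7: ✓ CMP  NZCV=1001
8: ✓ MOVGT  r0←0x5f
9: ✓ ADDNE  r4←0x92
10: ✓ MOVGT  r3←0x9e

EXEC = [8,9,10]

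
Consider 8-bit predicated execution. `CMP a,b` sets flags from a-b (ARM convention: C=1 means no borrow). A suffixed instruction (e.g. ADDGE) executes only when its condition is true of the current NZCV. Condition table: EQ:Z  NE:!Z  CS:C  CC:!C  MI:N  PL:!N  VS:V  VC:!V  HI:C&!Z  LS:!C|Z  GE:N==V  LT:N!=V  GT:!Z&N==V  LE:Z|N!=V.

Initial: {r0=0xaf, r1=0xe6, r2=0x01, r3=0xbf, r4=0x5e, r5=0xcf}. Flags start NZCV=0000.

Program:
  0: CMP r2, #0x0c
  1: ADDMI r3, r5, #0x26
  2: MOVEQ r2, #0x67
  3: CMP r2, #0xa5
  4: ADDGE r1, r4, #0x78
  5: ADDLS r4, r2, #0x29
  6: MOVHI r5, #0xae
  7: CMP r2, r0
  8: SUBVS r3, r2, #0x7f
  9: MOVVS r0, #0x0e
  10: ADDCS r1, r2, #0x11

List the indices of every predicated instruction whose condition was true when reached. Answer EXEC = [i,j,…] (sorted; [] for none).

0: ✓ CMP  NZCV=1000
1: ✓ ADDMI  r3←0xf5
2: · MOVEQ
3: ✓ CMP  NZCV=0000
4: ✓ ADDGE  r1←0xd6
5: ✓ ADDLS  r4←0x2a
6: · MOVHI
7: ✓ CMP  NZCV=0000
8: · SUBVS
9: · MOVVS
10: · ADDCS

EXEC = [1,4,5]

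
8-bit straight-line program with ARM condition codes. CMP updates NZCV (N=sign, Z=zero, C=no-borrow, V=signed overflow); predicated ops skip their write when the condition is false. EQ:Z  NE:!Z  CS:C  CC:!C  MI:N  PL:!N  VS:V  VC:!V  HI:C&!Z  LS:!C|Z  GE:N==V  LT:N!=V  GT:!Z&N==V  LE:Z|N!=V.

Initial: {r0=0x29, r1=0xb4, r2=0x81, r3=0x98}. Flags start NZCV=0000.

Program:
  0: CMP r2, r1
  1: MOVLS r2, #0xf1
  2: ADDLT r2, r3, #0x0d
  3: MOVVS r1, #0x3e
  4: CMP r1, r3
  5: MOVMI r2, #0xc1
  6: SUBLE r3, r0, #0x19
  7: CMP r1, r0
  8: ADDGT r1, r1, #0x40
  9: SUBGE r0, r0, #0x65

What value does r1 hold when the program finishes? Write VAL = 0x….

[0] flags=1000 → (cmp)
[1] flags=1000 LS?T → r2=0xf1
[2] flags=1000 LT?T → r2=0xa5
[3] flags=1000 VS?F → skip
[4] flags=0010 → (cmp)
[5] flags=0010 MI?F → skip
[6] flags=0010 LE?F → skip
[7] flags=1010 → (cmp)
[8] flags=1010 GT?F → skip
[9] flags=1010 GE?F → skip

VAL = 0xb4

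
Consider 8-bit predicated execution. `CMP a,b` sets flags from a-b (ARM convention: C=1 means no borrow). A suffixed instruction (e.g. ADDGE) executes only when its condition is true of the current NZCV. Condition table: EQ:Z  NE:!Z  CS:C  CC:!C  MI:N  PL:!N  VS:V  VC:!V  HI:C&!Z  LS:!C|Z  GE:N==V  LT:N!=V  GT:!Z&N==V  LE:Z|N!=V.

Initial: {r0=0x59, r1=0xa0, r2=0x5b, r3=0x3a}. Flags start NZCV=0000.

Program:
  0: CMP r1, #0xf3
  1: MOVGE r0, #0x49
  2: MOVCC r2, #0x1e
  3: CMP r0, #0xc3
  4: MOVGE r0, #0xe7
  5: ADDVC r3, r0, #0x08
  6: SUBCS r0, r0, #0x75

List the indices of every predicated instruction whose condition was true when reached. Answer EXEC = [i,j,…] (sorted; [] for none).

EXEC = [2,4]

0: ✓ CMP  NZCV=1000
1: · MOVGE
2: ✓ MOVCC  r2←0x1e
3: ✓ CMP  NZCV=1001
4: ✓ MOVGE  r0←0xe7
5: · ADDVC
6: · SUBCS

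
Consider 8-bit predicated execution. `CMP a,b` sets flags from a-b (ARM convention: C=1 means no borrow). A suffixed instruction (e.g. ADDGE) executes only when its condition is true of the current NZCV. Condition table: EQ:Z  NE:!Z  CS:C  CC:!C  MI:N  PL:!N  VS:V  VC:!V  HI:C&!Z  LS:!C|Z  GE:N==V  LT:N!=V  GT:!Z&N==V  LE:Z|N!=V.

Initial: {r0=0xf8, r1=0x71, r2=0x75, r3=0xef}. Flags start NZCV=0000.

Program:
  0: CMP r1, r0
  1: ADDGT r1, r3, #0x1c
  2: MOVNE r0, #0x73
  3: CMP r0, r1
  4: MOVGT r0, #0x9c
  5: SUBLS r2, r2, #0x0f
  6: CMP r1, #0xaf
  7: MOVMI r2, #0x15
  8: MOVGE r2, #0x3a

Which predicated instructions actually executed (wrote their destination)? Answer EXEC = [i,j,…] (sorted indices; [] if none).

EXEC = [1,2,4,8]

0: ✓ CMP  NZCV=0000
1: ✓ ADDGT  r1←0x0b
2: ✓ MOVNE  r0←0x73
3: ✓ CMP  NZCV=0010
4: ✓ MOVGT  r0←0x9c
5: · SUBLS
6: ✓ CMP  NZCV=0000
7: · MOVMI
8: ✓ MOVGE  r2←0x3a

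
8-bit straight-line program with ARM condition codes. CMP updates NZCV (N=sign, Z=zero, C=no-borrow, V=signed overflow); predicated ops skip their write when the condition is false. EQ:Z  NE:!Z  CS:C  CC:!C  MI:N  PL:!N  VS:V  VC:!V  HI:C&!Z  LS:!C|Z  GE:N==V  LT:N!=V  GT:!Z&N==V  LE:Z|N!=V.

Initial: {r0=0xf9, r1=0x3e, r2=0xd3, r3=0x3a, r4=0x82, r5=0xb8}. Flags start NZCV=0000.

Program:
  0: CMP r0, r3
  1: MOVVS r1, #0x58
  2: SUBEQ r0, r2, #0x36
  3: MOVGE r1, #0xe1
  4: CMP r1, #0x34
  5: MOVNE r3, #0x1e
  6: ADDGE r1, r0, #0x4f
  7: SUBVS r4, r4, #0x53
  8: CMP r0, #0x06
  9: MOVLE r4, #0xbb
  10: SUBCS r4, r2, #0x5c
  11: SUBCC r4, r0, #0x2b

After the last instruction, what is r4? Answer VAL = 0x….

VAL = 0x77

0: ✓ CMP  NZCV=1010
1: · MOVVS
2: · SUBEQ
3: · MOVGE
4: ✓ CMP  NZCV=0010
5: ✓ MOVNE  r3←0x1e
6: ✓ ADDGE  r1←0x48
7: · SUBVS
8: ✓ CMP  NZCV=1010
9: ✓ MOVLE  r4←0xbb
10: ✓ SUBCS  r4←0x77
11: · SUBCC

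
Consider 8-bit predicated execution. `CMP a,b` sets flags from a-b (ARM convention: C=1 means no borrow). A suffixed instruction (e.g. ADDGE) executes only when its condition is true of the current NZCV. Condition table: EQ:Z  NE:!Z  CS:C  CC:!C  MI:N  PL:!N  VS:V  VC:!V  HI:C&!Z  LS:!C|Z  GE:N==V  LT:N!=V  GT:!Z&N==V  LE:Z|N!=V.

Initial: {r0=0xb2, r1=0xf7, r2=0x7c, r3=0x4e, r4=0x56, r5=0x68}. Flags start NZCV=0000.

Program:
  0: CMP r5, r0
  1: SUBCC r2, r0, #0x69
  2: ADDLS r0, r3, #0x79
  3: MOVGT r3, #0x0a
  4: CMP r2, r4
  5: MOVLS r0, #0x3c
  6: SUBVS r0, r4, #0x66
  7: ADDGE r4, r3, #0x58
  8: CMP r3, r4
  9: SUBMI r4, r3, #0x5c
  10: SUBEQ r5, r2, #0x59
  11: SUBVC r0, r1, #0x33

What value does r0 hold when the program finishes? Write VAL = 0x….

[0] flags=1001 → (cmp)
[1] flags=1001 CC?T → r2=0x49
[2] flags=1001 LS?T → r0=0xc7
[3] flags=1001 GT?T → r3=0x0a
[4] flags=1000 → (cmp)
[5] flags=1000 LS?T → r0=0x3c
[6] flags=1000 VS?F → skip
[7] flags=1000 GE?F → skip
[8] flags=1000 → (cmp)
[9] flags=1000 MI?T → r4=0xae
[10] flags=1000 EQ?F → skip
[11] flags=1000 VC?T → r0=0xc4

VAL = 0xc4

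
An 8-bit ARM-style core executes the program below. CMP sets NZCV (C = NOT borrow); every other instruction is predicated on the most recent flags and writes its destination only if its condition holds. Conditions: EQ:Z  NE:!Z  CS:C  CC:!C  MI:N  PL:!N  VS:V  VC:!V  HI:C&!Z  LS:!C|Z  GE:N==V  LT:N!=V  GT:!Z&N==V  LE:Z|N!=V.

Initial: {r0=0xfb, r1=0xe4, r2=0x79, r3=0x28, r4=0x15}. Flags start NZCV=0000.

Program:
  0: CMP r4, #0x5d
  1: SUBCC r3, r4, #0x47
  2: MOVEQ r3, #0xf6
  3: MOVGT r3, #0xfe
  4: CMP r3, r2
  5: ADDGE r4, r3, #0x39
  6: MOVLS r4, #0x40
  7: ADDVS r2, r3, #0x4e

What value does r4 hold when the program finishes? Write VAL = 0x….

VAL = 0x15

[0] flags=1000 → (cmp)
[1] flags=1000 CC?T → r3=0xce
[2] flags=1000 EQ?F → skip
[3] flags=1000 GT?F → skip
[4] flags=0011 → (cmp)
[5] flags=0011 GE?F → skip
[6] flags=0011 LS?F → skip
[7] flags=0011 VS?T → r2=0x1c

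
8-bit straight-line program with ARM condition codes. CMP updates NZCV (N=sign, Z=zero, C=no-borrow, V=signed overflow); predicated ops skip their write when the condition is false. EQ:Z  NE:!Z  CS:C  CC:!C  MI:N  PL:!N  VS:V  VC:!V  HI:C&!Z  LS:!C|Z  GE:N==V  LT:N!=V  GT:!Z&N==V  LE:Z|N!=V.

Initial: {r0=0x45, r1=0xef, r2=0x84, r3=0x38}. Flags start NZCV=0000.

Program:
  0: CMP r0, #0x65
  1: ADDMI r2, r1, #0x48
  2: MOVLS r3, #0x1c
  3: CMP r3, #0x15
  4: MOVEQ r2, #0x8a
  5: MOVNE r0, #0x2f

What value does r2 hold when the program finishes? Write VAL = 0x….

VAL = 0x37

0: ✓ CMP  NZCV=1000
1: ✓ ADDMI  r2←0x37
2: ✓ MOVLS  r3←0x1c
3: ✓ CMP  NZCV=0010
4: · MOVEQ
5: ✓ MOVNE  r0←0x2f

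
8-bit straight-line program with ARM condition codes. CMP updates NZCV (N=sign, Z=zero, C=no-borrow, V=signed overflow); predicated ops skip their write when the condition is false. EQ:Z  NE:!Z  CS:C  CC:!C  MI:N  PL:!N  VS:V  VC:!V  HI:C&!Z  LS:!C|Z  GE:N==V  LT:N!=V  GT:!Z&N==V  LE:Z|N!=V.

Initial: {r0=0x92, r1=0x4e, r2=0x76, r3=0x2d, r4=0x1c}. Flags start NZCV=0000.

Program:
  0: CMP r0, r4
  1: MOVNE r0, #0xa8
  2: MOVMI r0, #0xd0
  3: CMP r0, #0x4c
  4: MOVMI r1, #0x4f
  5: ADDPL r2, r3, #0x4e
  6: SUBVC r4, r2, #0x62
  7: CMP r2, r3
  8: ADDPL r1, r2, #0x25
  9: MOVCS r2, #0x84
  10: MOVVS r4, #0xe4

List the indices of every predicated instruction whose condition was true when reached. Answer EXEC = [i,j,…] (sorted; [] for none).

EXEC = [1,5,8,9]

0: ✓ CMP  NZCV=0011
1: ✓ MOVNE  r0←0xa8
2: · MOVMI
3: ✓ CMP  NZCV=0011
4: · MOVMI
5: ✓ ADDPL  r2←0x7b
6: · SUBVC
7: ✓ CMP  NZCV=0010
8: ✓ ADDPL  r1←0xa0
9: ✓ MOVCS  r2←0x84
10: · MOVVS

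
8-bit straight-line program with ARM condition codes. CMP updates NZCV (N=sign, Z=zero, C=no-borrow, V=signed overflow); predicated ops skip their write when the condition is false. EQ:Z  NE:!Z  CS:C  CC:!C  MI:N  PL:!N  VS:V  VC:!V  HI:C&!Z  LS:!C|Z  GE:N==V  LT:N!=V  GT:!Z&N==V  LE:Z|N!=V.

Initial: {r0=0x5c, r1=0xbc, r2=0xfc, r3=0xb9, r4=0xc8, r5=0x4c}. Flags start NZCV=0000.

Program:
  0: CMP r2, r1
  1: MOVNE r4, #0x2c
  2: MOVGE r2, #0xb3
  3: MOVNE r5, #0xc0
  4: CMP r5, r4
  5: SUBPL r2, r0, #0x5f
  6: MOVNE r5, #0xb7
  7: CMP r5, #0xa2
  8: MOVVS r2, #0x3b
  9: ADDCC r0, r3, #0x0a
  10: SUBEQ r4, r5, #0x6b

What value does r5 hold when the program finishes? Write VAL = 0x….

VAL = 0xb7

0: ✓ CMP  NZCV=0010
1: ✓ MOVNE  r4←0x2c
2: ✓ MOVGE  r2←0xb3
3: ✓ MOVNE  r5←0xc0
4: ✓ CMP  NZCV=1010
5: · SUBPL
6: ✓ MOVNE  r5←0xb7
7: ✓ CMP  NZCV=0010
8: · MOVVS
9: · ADDCC
10: · SUBEQ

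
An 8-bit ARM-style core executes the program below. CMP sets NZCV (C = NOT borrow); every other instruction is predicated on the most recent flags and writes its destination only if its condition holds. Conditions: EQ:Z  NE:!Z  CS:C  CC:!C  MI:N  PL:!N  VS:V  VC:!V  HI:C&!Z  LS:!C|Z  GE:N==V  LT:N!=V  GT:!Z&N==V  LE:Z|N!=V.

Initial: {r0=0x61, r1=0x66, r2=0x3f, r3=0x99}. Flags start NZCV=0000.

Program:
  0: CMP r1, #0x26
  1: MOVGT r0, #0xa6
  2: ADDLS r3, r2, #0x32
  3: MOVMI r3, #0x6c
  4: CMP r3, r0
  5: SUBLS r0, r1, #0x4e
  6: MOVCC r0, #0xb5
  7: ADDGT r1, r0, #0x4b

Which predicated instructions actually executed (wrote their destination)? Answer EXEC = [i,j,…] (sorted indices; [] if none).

0: ✓ CMP  NZCV=0010
1: ✓ MOVGT  r0←0xa6
2: · ADDLS
3: · MOVMI
4: ✓ CMP  NZCV=1000
5: ✓ SUBLS  r0←0x18
6: ✓ MOVCC  r0←0xb5
7: · ADDGT

EXEC = [1,5,6]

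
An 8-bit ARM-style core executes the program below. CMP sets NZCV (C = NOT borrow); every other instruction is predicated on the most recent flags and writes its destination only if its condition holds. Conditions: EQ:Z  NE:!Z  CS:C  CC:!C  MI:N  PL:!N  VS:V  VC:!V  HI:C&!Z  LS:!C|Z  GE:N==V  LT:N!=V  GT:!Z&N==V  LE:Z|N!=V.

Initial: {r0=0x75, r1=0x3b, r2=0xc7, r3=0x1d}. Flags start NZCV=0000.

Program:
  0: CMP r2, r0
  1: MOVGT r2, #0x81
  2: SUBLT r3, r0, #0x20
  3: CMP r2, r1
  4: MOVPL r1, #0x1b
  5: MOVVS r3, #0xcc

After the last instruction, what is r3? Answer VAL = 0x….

VAL = 0x55

[0] flags=0011 → (cmp)
[1] flags=0011 GT?F → skip
[2] flags=0011 LT?T → r3=0x55
[3] flags=1010 → (cmp)
[4] flags=1010 PL?F → skip
[5] flags=1010 VS?F → skip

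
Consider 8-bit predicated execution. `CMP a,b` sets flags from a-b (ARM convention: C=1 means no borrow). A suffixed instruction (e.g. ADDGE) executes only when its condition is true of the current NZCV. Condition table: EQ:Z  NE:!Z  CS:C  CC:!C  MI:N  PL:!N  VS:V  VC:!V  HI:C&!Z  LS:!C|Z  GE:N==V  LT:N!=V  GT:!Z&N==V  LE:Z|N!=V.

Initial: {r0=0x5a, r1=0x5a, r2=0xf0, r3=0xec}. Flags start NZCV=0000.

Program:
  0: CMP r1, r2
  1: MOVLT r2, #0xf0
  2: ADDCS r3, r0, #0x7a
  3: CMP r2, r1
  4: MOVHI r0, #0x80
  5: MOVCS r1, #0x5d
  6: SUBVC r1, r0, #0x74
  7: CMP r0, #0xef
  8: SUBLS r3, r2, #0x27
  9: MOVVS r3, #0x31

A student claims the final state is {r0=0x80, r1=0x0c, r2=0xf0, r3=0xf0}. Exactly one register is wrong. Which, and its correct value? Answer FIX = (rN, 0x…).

0: ✓ CMP  NZCV=0000
1: · MOVLT
2: · ADDCS
3: ✓ CMP  NZCV=1010
4: ✓ MOVHI  r0←0x80
5: ✓ MOVCS  r1←0x5d
6: ✓ SUBVC  r1←0x0c
7: ✓ CMP  NZCV=1000
8: ✓ SUBLS  r3←0xc9
9: · MOVVS

FIX = (r3, 0xc9)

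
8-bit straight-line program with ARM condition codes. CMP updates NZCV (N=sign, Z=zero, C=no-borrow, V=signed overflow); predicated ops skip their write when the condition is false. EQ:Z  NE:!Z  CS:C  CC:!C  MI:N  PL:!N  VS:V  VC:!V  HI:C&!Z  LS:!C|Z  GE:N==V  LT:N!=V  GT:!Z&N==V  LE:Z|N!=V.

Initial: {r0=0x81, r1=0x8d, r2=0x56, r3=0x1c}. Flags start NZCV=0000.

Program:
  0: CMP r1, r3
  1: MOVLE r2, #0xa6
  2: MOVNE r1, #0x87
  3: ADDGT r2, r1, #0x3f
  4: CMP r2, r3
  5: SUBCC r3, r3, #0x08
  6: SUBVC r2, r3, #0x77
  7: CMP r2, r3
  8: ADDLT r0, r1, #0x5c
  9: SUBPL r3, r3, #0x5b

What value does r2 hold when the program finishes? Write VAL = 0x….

0: ✓ CMP  NZCV=0011
1: ✓ MOVLE  r2←0xa6
2: ✓ MOVNE  r1←0x87
3: · ADDGT
4: ✓ CMP  NZCV=1010
5: · SUBCC
6: ✓ SUBVC  r2←0xa5
7: ✓ CMP  NZCV=1010
8: ✓ ADDLT  r0←0xe3
9: · SUBPL

VAL = 0xa5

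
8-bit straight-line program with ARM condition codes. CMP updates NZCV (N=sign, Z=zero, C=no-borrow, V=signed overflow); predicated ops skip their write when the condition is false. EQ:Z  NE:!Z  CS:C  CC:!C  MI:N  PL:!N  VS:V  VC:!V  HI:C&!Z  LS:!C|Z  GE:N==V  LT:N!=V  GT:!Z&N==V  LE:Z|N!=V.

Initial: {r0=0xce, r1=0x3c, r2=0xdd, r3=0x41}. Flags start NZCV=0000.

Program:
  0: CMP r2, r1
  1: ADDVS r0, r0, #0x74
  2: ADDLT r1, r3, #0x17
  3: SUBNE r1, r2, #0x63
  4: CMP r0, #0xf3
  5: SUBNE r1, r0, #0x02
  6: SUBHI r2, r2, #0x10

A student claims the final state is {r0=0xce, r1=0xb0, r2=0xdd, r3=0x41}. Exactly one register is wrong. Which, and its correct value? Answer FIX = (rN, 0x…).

FIX = (r1, 0xcc)

0: ✓ CMP  NZCV=1010
1: · ADDVS
2: ✓ ADDLT  r1←0x58
3: ✓ SUBNE  r1←0x7a
4: ✓ CMP  NZCV=1000
5: ✓ SUBNE  r1←0xcc
6: · SUBHI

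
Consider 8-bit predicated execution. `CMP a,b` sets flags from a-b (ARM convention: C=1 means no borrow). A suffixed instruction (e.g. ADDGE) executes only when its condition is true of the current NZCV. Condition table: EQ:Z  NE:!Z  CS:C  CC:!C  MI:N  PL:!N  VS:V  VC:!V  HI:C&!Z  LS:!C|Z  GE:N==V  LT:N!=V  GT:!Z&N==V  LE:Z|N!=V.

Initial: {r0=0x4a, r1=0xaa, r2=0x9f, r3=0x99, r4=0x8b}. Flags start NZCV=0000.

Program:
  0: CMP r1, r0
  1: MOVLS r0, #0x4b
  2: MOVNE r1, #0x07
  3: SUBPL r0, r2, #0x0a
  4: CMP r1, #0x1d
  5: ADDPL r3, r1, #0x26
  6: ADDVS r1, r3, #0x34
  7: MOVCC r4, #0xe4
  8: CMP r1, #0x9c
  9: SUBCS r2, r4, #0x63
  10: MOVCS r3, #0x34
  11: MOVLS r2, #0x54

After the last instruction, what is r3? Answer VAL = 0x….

0: ✓ CMP  NZCV=0011
1: · MOVLS
2: ✓ MOVNE  r1←0x07
3: ✓ SUBPL  r0←0x95
4: ✓ CMP  NZCV=1000
5: · ADDPL
6: · ADDVS
7: ✓ MOVCC  r4←0xe4
8: ✓ CMP  NZCV=0000
9: · SUBCS
10: · MOVCS
11: ✓ MOVLS  r2←0x54

VAL = 0x99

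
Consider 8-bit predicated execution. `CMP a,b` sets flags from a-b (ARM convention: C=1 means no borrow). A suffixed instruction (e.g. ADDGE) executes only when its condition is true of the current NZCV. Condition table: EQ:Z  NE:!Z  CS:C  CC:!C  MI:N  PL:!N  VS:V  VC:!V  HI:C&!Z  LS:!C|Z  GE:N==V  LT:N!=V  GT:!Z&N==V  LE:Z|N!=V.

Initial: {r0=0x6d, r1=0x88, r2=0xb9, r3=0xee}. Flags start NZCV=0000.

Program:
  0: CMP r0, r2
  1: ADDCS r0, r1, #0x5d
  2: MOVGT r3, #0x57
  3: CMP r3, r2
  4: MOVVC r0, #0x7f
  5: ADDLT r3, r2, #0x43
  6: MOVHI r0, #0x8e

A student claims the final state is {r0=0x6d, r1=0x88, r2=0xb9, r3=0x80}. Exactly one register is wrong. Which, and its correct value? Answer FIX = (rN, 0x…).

FIX = (r3, 0x57)

0: ✓ CMP  NZCV=1001
1: · ADDCS
2: ✓ MOVGT  r3←0x57
3: ✓ CMP  NZCV=1001
4: · MOVVC
5: · ADDLT
6: · MOVHI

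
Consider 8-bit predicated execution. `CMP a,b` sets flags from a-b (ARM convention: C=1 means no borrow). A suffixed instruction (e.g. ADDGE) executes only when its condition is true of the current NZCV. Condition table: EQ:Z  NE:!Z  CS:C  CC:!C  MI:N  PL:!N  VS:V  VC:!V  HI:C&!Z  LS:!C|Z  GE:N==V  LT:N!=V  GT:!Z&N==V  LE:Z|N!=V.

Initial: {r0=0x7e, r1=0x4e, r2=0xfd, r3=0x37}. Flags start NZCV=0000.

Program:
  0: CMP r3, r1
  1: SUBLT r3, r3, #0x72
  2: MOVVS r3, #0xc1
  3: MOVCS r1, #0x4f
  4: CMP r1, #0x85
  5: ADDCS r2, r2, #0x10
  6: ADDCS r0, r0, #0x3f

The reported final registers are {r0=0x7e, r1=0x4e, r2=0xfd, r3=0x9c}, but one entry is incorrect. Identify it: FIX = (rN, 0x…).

FIX = (r3, 0xc5)

0: ✓ CMP  NZCV=1000
1: ✓ SUBLT  r3←0xc5
2: · MOVVS
3: · MOVCS
4: ✓ CMP  NZCV=1001
5: · ADDCS
6: · ADDCS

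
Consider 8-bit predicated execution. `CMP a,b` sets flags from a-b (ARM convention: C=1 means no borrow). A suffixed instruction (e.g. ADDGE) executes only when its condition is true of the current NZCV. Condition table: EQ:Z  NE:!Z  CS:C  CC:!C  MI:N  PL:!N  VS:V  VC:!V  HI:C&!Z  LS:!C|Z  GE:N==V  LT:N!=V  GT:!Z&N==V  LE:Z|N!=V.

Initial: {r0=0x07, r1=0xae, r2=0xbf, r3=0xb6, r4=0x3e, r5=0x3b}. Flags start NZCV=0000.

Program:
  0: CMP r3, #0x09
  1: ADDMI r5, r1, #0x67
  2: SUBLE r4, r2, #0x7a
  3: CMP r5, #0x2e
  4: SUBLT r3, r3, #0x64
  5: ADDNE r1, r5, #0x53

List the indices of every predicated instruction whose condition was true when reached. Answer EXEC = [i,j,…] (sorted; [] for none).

[0] flags=1010 → (cmp)
[1] flags=1010 MI?T → r5=0x15
[2] flags=1010 LE?T → r4=0x45
[3] flags=1000 → (cmp)
[4] flags=1000 LT?T → r3=0x52
[5] flags=1000 NE?T → r1=0x68

EXEC = [1,2,4,5]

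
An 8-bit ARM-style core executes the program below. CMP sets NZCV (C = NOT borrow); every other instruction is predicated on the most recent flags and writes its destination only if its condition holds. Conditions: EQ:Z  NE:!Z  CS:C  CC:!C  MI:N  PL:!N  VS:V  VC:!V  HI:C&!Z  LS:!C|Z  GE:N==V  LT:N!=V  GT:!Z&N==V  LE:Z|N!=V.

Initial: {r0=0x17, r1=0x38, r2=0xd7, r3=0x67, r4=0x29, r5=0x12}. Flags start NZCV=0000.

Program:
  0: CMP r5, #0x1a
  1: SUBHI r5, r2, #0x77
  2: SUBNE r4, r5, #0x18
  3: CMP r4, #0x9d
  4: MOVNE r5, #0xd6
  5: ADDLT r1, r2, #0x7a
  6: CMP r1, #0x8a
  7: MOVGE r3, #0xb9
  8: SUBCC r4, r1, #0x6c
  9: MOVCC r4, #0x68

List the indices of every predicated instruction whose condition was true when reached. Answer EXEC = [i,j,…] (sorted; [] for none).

EXEC = [2,4,7,8,9]

[0] flags=1000 → (cmp)
[1] flags=1000 HI?F → skip
[2] flags=1000 NE?T → r4=0xfa
[3] flags=0010 → (cmp)
[4] flags=0010 NE?T → r5=0xd6
[5] flags=0010 LT?F → skip
[6] flags=1001 → (cmp)
[7] flags=1001 GE?T → r3=0xb9
[8] flags=1001 CC?T → r4=0xcc
[9] flags=1001 CC?T → r4=0x68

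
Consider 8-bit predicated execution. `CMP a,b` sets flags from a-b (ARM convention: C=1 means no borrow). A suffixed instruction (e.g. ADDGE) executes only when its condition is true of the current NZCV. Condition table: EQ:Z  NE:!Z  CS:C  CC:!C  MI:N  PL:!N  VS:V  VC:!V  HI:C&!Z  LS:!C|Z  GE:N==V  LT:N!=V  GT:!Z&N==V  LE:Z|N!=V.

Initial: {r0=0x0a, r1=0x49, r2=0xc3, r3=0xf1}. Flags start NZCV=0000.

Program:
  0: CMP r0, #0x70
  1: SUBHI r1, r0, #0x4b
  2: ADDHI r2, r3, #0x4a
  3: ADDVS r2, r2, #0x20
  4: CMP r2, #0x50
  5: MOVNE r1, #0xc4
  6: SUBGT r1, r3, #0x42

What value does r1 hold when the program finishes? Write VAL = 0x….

VAL = 0xc4

0: ✓ CMP  NZCV=1000
1: · SUBHI
2: · ADDHI
3: · ADDVS
4: ✓ CMP  NZCV=0011
5: ✓ MOVNE  r1←0xc4
6: · SUBGT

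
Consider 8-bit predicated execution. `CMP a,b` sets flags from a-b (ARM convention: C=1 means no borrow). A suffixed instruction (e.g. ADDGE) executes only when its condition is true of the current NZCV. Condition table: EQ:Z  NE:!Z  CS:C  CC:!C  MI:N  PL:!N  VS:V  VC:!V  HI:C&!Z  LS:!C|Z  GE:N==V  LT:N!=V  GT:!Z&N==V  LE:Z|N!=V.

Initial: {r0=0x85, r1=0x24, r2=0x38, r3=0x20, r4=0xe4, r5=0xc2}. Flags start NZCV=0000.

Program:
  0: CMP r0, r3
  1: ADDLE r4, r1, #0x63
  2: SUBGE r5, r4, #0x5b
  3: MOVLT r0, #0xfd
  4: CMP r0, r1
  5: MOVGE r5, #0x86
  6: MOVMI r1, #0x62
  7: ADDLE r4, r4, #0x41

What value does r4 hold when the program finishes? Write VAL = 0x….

VAL = 0xc8

0: ✓ CMP  NZCV=0011
1: ✓ ADDLE  r4←0x87
2: · SUBGE
3: ✓ MOVLT  r0←0xfd
4: ✓ CMP  NZCV=1010
5: · MOVGE
6: ✓ MOVMI  r1←0x62
7: ✓ ADDLE  r4←0xc8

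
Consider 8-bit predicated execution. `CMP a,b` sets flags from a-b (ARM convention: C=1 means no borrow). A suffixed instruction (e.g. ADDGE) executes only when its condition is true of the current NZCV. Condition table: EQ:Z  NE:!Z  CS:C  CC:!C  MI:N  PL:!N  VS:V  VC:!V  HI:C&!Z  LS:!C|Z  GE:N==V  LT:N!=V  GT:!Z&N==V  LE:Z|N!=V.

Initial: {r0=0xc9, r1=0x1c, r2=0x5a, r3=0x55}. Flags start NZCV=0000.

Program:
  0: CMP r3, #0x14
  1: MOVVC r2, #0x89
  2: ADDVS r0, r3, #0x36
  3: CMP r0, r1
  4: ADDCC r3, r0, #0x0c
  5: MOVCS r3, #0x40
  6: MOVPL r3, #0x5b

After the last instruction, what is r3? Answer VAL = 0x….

VAL = 0x40

0: ✓ CMP  NZCV=0010
1: ✓ MOVVC  r2←0x89
2: · ADDVS
3: ✓ CMP  NZCV=1010
4: · ADDCC
5: ✓ MOVCS  r3←0x40
6: · MOVPL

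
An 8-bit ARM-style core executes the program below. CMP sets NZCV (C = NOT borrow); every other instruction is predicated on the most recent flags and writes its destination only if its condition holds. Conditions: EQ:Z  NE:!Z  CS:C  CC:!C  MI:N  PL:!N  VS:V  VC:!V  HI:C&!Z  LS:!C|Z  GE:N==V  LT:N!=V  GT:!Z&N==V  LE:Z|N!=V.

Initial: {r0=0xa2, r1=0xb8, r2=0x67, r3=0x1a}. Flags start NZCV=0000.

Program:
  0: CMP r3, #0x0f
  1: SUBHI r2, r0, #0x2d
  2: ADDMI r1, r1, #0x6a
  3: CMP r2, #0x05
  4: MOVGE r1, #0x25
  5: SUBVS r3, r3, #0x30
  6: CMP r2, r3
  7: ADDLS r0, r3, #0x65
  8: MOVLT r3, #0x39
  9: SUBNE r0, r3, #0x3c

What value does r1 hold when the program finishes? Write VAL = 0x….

VAL = 0x25

[0] flags=0010 → (cmp)
[1] flags=0010 HI?T → r2=0x75
[2] flags=0010 MI?F → skip
[3] flags=0010 → (cmp)
[4] flags=0010 GE?T → r1=0x25
[5] flags=0010 VS?F → skip
[6] flags=0010 → (cmp)
[7] flags=0010 LS?F → skip
[8] flags=0010 LT?F → skip
[9] flags=0010 NE?T → r0=0xde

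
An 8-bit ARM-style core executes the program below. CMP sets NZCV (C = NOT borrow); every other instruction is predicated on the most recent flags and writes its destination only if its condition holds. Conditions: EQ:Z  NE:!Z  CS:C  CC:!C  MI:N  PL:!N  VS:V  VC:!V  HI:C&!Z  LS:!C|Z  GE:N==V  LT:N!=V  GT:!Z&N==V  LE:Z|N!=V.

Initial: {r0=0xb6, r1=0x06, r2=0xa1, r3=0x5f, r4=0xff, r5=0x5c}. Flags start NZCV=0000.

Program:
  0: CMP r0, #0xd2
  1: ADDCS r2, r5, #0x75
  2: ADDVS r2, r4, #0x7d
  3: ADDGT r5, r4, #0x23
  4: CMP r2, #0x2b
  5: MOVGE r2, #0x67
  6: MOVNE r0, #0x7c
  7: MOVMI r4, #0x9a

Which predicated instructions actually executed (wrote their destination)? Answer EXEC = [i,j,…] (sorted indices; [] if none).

[0] flags=1000 → (cmp)
[1] flags=1000 CS?F → skip
[2] flags=1000 VS?F → skip
[3] flags=1000 GT?F → skip
[4] flags=0011 → (cmp)
[5] flags=0011 GE?F → skip
[6] flags=0011 NE?T → r0=0x7c
[7] flags=0011 MI?F → skip

EXEC = [6]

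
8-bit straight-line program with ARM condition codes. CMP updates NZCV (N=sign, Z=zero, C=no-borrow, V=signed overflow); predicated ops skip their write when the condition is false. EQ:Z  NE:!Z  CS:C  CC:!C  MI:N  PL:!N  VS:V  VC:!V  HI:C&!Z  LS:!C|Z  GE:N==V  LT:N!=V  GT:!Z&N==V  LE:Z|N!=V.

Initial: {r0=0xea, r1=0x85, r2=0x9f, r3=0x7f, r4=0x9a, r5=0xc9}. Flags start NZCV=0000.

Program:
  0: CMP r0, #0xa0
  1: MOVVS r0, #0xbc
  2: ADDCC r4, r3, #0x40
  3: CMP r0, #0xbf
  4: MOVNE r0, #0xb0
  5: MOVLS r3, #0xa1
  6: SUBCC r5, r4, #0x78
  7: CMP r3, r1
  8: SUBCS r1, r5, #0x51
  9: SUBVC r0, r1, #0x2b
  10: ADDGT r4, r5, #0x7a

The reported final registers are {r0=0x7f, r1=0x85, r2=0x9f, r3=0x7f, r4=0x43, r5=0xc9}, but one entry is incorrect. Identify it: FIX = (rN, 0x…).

0: ✓ CMP  NZCV=0010
1: · MOVVS
2: · ADDCC
3: ✓ CMP  NZCV=0010
4: ✓ MOVNE  r0←0xb0
5: · MOVLS
6: · SUBCC
7: ✓ CMP  NZCV=1001
8: · SUBCS
9: · SUBVC
10: ✓ ADDGT  r4←0x43

FIX = (r0, 0xb0)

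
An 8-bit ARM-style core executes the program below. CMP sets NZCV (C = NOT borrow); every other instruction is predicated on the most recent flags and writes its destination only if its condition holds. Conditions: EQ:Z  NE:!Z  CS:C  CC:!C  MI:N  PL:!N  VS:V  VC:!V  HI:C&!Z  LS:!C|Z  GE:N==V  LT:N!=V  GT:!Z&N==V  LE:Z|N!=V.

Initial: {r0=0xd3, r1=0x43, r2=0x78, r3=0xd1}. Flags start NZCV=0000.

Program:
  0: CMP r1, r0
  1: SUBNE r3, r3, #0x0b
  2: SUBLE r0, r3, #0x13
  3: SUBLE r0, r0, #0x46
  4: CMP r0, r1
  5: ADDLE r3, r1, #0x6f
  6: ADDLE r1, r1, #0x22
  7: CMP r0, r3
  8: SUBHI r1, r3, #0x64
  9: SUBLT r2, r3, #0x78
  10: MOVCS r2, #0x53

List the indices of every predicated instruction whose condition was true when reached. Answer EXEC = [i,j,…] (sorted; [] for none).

[0] flags=0000 → (cmp)
[1] flags=0000 NE?T → r3=0xc6
[2] flags=0000 LE?F → skip
[3] flags=0000 LE?F → skip
[4] flags=1010 → (cmp)
[5] flags=1010 LE?T → r3=0xb2
[6] flags=1010 LE?T → r1=0x65
[7] flags=0010 → (cmp)
[8] flags=0010 HI?T → r1=0x4e
[9] flags=0010 LT?F → skip
[10] flags=0010 CS?T → r2=0x53

EXEC = [1,5,6,8,10]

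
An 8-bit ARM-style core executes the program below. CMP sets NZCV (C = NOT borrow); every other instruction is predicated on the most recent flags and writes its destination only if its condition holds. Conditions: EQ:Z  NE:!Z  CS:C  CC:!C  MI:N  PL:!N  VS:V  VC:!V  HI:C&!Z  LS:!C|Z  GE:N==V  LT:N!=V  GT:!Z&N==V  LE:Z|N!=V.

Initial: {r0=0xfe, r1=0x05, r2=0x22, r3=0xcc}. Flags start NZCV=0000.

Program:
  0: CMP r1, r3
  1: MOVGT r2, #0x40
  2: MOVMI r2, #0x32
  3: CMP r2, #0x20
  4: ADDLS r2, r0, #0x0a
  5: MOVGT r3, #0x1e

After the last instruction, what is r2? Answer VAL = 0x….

[0] flags=0000 → (cmp)
[1] flags=0000 GT?T → r2=0x40
[2] flags=0000 MI?F → skip
[3] flags=0010 → (cmp)
[4] flags=0010 LS?F → skip
[5] flags=0010 GT?T → r3=0x1e

VAL = 0x40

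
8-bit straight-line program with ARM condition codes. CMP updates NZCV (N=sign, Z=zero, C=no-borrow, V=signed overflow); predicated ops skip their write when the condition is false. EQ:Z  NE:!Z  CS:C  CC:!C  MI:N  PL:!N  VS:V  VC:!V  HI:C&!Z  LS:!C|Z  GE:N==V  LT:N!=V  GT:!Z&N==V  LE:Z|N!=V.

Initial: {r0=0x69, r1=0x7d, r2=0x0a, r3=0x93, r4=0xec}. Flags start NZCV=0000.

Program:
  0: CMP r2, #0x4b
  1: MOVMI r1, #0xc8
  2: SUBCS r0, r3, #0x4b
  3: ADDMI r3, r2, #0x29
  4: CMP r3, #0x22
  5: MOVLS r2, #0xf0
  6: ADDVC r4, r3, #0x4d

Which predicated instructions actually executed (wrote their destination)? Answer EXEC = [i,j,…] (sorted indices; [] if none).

[0] flags=1000 → (cmp)
[1] flags=1000 MI?T → r1=0xc8
[2] flags=1000 CS?F → skip
[3] flags=1000 MI?T → r3=0x33
[4] flags=0010 → (cmp)
[5] flags=0010 LS?F → skip
[6] flags=0010 VC?T → r4=0x80

EXEC = [1,3,6]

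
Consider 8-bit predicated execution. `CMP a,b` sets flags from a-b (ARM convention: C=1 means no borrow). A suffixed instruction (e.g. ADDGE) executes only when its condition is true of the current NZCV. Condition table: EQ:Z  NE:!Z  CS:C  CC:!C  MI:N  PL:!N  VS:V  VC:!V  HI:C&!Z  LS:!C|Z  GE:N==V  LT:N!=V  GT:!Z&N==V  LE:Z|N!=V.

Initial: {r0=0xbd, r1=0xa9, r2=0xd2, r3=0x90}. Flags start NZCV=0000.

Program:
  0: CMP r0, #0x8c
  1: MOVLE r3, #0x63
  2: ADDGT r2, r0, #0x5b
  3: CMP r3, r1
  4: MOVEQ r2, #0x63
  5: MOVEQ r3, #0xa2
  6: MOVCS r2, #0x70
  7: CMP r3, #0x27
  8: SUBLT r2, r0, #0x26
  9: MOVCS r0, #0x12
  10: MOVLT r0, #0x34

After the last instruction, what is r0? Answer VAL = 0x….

VAL = 0x34

0: ✓ CMP  NZCV=0010
1: · MOVLE
2: ✓ ADDGT  r2←0x18
3: ✓ CMP  NZCV=1000
4: · MOVEQ
5: · MOVEQ
6: · MOVCS
7: ✓ CMP  NZCV=0011
8: ✓ SUBLT  r2←0x97
9: ✓ MOVCS  r0←0x12
10: ✓ MOVLT  r0←0x34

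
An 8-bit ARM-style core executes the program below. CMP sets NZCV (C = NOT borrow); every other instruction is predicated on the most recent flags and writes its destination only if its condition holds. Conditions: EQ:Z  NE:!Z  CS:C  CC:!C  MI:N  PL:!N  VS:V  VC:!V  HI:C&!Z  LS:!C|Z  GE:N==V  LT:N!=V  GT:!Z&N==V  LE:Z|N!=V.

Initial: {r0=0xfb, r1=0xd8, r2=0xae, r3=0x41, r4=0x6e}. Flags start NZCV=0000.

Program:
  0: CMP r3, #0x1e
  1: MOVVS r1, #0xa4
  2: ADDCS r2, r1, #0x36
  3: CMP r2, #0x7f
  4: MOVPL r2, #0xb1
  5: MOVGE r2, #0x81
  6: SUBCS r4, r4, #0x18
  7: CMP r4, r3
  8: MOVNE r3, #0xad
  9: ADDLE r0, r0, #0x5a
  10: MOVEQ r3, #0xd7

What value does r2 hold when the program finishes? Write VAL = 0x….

0: ✓ CMP  NZCV=0010
1: · MOVVS
2: ✓ ADDCS  r2←0x0e
3: ✓ CMP  NZCV=1000
4: · MOVPL
5: · MOVGE
6: · SUBCS
7: ✓ CMP  NZCV=0010
8: ✓ MOVNE  r3←0xad
9: · ADDLE
10: · MOVEQ

VAL = 0x0e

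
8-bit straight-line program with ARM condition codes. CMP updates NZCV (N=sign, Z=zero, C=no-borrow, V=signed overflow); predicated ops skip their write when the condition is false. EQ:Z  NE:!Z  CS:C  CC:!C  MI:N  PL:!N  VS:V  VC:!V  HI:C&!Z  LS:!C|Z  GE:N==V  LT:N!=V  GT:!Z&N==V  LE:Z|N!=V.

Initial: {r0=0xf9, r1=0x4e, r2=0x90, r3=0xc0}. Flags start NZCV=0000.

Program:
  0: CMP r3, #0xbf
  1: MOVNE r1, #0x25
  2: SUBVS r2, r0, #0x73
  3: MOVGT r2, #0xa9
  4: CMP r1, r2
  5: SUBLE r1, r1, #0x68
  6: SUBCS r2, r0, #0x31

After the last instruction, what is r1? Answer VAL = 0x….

VAL = 0x25

0: ✓ CMP  NZCV=0010
1: ✓ MOVNE  r1←0x25
2: · SUBVS
3: ✓ MOVGT  r2←0xa9
4: ✓ CMP  NZCV=0000
5: · SUBLE
6: · SUBCS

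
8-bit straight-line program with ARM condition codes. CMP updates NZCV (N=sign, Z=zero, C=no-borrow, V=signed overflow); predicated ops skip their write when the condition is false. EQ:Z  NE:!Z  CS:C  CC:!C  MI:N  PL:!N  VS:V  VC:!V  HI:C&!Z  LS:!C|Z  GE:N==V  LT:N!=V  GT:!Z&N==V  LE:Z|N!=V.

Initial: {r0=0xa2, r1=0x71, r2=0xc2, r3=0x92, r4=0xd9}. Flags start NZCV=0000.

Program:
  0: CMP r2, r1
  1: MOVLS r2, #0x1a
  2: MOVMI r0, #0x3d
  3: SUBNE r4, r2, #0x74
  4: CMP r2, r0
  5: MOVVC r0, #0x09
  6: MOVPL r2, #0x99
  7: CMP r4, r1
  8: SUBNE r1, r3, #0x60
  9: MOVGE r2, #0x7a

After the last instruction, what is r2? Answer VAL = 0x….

[0] flags=0011 → (cmp)
[1] flags=0011 LS?F → skip
[2] flags=0011 MI?F → skip
[3] flags=0011 NE?T → r4=0x4e
[4] flags=0010 → (cmp)
[5] flags=0010 VC?T → r0=0x09
[6] flags=0010 PL?T → r2=0x99
[7] flags=1000 → (cmp)
[8] flags=1000 NE?T → r1=0x32
[9] flags=1000 GE?F → skip

VAL = 0x99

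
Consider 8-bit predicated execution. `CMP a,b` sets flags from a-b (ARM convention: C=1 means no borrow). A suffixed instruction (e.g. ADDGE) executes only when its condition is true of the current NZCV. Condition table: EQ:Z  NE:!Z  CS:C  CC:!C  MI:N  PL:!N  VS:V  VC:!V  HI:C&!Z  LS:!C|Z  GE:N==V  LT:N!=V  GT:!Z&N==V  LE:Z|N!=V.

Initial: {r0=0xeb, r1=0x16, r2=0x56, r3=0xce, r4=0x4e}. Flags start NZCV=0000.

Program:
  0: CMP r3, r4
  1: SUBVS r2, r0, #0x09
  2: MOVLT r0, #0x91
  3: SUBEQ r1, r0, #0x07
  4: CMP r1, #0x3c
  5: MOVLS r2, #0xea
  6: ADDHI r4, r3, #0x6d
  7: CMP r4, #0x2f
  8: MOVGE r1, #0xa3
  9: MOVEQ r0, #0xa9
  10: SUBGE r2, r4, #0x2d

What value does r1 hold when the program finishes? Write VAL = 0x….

VAL = 0xa3

[0] flags=1010 → (cmp)
[1] flags=1010 VS?F → skip
[2] flags=1010 LT?T → r0=0x91
[3] flags=1010 EQ?F → skip
[4] flags=1000 → (cmp)
[5] flags=1000 LS?T → r2=0xea
[6] flags=1000 HI?F → skip
[7] flags=0010 → (cmp)
[8] flags=0010 GE?T → r1=0xa3
[9] flags=0010 EQ?F → skip
[10] flags=0010 GE?T → r2=0x21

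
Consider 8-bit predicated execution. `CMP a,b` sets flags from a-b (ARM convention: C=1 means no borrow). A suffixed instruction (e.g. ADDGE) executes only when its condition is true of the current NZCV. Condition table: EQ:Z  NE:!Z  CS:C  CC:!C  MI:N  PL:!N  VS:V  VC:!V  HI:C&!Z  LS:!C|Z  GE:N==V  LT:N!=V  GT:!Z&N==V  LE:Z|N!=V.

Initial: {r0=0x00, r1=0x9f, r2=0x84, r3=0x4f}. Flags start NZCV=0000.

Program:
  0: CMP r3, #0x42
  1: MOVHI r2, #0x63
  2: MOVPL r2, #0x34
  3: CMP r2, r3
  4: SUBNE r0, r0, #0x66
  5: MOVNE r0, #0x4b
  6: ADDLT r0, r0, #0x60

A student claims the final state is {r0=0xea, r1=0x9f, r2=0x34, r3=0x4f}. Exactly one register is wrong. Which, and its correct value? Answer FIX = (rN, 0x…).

0: ✓ CMP  NZCV=0010
1: ✓ MOVHI  r2←0x63
2: ✓ MOVPL  r2←0x34
3: ✓ CMP  NZCV=1000
4: ✓ SUBNE  r0←0x9a
5: ✓ MOVNE  r0←0x4b
6: ✓ ADDLT  r0←0xab

FIX = (r0, 0xab)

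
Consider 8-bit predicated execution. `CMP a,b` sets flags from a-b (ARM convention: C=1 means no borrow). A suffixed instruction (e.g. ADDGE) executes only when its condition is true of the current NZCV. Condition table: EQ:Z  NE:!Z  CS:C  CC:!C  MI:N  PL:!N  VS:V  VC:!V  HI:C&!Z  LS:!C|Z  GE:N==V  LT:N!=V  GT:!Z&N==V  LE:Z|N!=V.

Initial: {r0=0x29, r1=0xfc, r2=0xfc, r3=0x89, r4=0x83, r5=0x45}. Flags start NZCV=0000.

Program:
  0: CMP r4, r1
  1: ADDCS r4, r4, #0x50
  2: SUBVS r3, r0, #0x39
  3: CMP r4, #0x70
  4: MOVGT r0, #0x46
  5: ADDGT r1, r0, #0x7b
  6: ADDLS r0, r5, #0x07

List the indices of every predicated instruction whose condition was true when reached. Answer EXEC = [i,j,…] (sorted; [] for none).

EXEC = []

0: ✓ CMP  NZCV=1000
1: · ADDCS
2: · SUBVS
3: ✓ CMP  NZCV=0011
4: · MOVGT
5: · ADDGT
6: · ADDLS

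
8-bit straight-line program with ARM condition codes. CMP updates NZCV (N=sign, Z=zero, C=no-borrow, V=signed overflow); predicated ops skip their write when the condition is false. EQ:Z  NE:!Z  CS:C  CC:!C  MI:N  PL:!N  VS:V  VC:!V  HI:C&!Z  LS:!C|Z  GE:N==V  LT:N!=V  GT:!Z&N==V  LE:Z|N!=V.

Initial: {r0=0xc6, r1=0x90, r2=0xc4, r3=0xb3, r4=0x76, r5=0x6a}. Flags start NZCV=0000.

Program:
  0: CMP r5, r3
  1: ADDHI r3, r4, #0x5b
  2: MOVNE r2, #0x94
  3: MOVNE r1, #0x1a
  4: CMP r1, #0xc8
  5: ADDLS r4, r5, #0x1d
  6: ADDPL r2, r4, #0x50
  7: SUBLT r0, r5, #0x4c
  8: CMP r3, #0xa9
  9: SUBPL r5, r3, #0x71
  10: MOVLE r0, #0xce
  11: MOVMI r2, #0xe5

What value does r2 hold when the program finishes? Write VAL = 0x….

0: ✓ CMP  NZCV=1001
1: · ADDHI
2: ✓ MOVNE  r2←0x94
3: ✓ MOVNE  r1←0x1a
4: ✓ CMP  NZCV=0000
5: ✓ ADDLS  r4←0x87
6: ✓ ADDPL  r2←0xd7
7: · SUBLT
8: ✓ CMP  NZCV=0010
9: ✓ SUBPL  r5←0x42
10: · MOVLE
11: · MOVMI

VAL = 0xd7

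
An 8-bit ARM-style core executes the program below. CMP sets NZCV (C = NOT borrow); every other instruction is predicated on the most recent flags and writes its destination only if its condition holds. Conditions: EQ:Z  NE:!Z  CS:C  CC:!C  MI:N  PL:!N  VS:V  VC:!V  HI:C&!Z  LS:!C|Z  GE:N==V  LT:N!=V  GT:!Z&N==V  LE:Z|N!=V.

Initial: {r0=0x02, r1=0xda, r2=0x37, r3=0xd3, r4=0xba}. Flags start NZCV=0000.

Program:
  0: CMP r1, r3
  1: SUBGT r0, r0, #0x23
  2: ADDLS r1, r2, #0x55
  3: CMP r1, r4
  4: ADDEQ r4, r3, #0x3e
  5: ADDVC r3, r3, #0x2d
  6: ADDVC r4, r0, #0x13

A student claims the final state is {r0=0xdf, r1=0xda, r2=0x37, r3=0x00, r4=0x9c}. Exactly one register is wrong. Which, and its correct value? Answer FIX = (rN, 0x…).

0: ✓ CMP  NZCV=0010
1: ✓ SUBGT  r0←0xdf
2: · ADDLS
3: ✓ CMP  NZCV=0010
4: · ADDEQ
5: ✓ ADDVC  r3←0x00
6: ✓ ADDVC  r4←0xf2

FIX = (r4, 0xf2)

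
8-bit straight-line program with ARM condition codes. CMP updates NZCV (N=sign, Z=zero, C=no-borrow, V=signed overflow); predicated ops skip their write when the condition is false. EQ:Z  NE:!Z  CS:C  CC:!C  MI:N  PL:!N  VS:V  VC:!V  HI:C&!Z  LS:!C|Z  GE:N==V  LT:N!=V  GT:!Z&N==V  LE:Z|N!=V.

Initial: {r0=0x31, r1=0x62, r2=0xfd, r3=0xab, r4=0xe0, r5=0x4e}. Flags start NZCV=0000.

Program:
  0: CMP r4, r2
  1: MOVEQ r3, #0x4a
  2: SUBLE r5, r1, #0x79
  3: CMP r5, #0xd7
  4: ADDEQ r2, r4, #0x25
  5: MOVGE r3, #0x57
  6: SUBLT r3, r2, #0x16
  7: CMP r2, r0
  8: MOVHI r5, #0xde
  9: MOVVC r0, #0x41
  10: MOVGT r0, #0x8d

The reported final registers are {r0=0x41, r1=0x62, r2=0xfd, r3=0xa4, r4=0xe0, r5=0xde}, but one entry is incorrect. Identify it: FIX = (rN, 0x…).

0: ✓ CMP  NZCV=1000
1: · MOVEQ
2: ✓ SUBLE  r5←0xe9
3: ✓ CMP  NZCV=0010
4: · ADDEQ
5: ✓ MOVGE  r3←0x57
6: · SUBLT
7: ✓ CMP  NZCV=1010
8: ✓ MOVHI  r5←0xde
9: ✓ MOVVC  r0←0x41
10: · MOVGT

FIX = (r3, 0x57)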